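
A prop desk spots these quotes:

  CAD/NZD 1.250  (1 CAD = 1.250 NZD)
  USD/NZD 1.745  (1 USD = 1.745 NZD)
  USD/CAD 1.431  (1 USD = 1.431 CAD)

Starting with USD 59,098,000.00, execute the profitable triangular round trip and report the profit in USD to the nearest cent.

Profit: USD 1,481,683.38

Profitable loop is USD → CAD → NZD → USD:
USD 59,098,000.00 × 1.431 = CAD 84,569,238.00
CAD 84,569,238.00 × 1.250 = NZD 105,711,547.50
NZD 105,711,547.50 ÷ 1.745 = USD 60,579,683.38
Profit = USD 60,579,683.38 − USD 59,098,000.00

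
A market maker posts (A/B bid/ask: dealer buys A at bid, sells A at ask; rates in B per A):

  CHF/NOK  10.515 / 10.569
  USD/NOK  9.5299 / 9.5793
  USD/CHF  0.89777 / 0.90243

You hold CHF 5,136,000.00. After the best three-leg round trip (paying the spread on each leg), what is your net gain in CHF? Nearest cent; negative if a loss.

Net result: CHF -4,244.74 (no profitable arbitrage after spreads)

Best loop CHF → USD → NOK → CHF:
CHF 5,136,000.00 ÷ 0.90243 (buy USD at ask) = USD 5,691,300.16
USD 5,691,300.16 × 9.5299 (sell USD at bid) = NOK 54,237,521.36
NOK 54,237,521.36 ÷ 10.569 (buy CHF at ask) = CHF 5,131,755.26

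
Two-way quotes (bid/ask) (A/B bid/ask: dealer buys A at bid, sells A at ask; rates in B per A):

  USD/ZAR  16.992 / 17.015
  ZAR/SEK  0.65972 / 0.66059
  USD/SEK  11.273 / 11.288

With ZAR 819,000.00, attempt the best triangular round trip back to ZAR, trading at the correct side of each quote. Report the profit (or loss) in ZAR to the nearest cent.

Net profit: ZAR 2,409.01

Best loop ZAR → USD → SEK → ZAR:
ZAR 819,000.00 ÷ 17.015 (buy USD at ask) = USD 48,134.00
USD 48,134.00 × 11.273 (sell USD at bid) = SEK 542,614.58
SEK 542,614.58 ÷ 0.66059 (buy ZAR at ask) = ZAR 821,409.01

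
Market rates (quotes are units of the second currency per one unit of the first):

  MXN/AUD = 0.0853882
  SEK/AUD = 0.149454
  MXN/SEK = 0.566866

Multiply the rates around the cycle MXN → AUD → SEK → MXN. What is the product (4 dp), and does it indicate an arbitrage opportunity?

Around MXN → AUD → SEK → MXN: 1 × 0.0853882 ÷ 0.149454 ÷ 0.566866 = 1.007883
Product > 1; profitable direction is MXN → AUD → SEK → MXN.

1.0079 (arbitrage exists)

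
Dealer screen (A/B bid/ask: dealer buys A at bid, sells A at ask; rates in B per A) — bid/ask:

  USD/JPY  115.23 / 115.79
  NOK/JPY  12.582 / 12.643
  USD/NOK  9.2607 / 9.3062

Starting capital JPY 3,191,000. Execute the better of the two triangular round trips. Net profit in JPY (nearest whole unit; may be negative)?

Net profit: JPY 20,066

Best loop JPY → USD → NOK → JPY:
JPY 3,191,000 ÷ 115.79 (buy USD at ask) = USD 27,558.51
USD 27,558.51 × 9.2607 (sell USD at bid) = NOK 255,211.10
NOK 255,211.10 × 12.582 (sell NOK at bid) = JPY 3,211,066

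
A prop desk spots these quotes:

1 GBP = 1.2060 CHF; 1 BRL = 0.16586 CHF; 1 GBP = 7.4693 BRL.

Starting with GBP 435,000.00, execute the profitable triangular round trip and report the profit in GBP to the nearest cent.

Profitable loop is GBP → BRL → CHF → GBP:
GBP 435,000.00 × 7.4693 = BRL 3,249,145.50
BRL 3,249,145.50 × 0.16586 = CHF 538,903.27
CHF 538,903.27 ÷ 1.2060 = GBP 446,851.80
Profit = GBP 446,851.80 − GBP 435,000.00

Profit: GBP 11,851.80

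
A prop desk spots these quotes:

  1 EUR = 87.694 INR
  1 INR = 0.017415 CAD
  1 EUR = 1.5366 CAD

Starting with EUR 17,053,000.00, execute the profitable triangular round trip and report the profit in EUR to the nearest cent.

Profitable loop is EUR → CAD → INR → EUR:
EUR 17,053,000.00 × 1.5366 = CAD 26,203,639.80
CAD 26,203,639.80 ÷ 0.017415 = INR 1,504,659,190.35
INR 1,504,659,190.35 ÷ 87.694 = EUR 17,158,063.16
Profit = EUR 17,158,063.16 − EUR 17,053,000.00

Profit: EUR 105,063.16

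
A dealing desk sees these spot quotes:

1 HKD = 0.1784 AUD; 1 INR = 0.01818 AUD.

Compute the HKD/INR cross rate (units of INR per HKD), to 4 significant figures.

HKD/INR = 9.813

1 HKD × 0.1784 = 0.1784 AUD
0.1784 AUD ÷ 0.01818 = 9.81298 INR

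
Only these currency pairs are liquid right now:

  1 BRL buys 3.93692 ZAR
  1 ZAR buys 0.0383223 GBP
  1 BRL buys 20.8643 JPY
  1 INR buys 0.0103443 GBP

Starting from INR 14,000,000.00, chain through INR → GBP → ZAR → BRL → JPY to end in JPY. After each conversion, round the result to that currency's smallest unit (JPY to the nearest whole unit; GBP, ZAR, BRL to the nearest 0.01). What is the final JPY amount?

JPY 20,027,411

INR 14,000,000.00 × 0.0103443 = GBP 144,820.20
GBP 144,820.20 ÷ 0.0383223 = ZAR 3,779,005.96
ZAR 3,779,005.96 ÷ 3.93692 = BRL 959,888.94
BRL 959,888.94 × 20.8643 = JPY 20,027,411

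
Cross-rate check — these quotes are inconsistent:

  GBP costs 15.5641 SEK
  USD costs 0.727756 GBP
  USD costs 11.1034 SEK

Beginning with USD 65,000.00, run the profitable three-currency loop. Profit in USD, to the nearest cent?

Profitable loop is USD → GBP → SEK → USD:
USD 65,000.00 × 0.727756 = GBP 47,304.14
GBP 47,304.14 × 15.5641 = SEK 736,246.37
SEK 736,246.37 ÷ 11.1034 = USD 66,308.19
Profit = USD 66,308.19 − USD 65,000.00

Profit: USD 1,308.19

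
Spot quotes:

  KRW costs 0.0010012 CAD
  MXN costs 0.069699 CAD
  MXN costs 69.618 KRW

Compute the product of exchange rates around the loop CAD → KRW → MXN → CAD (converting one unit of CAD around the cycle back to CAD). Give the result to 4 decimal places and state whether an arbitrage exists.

1.0000 (no arbitrage)

Around CAD → KRW → MXN → CAD: 1 ÷ 0.0010012 ÷ 69.618 × 0.069699 = 0.999964
Product ≈ 1 (deviation 0.004%, within rounding noise).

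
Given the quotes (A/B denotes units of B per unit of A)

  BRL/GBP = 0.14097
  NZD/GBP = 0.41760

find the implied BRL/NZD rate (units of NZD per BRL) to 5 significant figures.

BRL/NZD = 0.33757

1 BRL × 0.14097 = 0.14097 GBP
0.14097 GBP ÷ 0.41760 = 0.337572 NZD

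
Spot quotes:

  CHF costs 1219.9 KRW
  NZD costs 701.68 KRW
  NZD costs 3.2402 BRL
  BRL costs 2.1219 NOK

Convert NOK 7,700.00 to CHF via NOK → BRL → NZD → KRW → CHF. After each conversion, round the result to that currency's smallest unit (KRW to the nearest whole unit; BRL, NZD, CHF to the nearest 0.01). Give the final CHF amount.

NOK 7,700.00 ÷ 2.1219 = BRL 3,628.82
BRL 3,628.82 ÷ 3.2402 = NZD 1,119.94
NZD 1,119.94 × 701.68 = KRW 785,839
KRW 785,839 ÷ 1219.9 = CHF 644.18

CHF 644.18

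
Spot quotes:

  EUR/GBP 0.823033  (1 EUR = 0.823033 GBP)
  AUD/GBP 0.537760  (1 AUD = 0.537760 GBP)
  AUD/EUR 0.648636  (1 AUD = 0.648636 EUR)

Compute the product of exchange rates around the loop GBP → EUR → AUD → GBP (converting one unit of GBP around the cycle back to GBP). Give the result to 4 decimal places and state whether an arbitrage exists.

1.0073 (arbitrage exists)

Around GBP → EUR → AUD → GBP: 1 ÷ 0.823033 ÷ 0.648636 × 0.537760 = 1.007326
Product > 1; profitable direction is GBP → EUR → AUD → GBP.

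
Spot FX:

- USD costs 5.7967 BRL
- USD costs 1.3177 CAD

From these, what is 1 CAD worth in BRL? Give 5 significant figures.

1 CAD ÷ 1.3177 = 0.758898 USD
0.758898 USD × 5.7967 = 4.3991 BRL

CAD/BRL = 4.3991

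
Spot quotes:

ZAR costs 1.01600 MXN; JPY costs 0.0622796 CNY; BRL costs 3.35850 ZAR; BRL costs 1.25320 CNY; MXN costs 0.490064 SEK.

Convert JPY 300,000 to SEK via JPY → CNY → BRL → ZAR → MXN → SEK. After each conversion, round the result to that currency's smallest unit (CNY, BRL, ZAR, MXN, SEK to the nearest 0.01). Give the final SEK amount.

SEK 24,930.94

JPY 300,000 × 0.0622796 = CNY 18,683.88
CNY 18,683.88 ÷ 1.25320 = BRL 14,908.94
BRL 14,908.94 × 3.35850 = ZAR 50,071.67
ZAR 50,071.67 × 1.01600 = MXN 50,872.82
MXN 50,872.82 × 0.490064 = SEK 24,930.94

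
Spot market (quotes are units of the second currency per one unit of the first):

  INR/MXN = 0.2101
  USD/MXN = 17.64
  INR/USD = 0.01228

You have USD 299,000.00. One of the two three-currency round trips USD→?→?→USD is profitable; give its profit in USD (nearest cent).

Profit: USD 9,277.68

Profitable loop is USD → MXN → INR → USD:
USD 299,000.00 × 17.64 = MXN 5,274,360.00
MXN 5,274,360.00 ÷ 0.2101 = INR 25,104,045.69
INR 25,104,045.69 × 0.01228 = USD 308,277.68
Profit = USD 308,277.68 − USD 299,000.00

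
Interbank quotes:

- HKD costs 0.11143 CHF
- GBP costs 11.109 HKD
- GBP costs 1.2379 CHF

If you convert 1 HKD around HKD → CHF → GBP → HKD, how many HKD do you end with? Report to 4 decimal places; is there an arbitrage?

1.0000 (no arbitrage)

Around HKD → CHF → GBP → HKD: 1 × 0.11143 ÷ 1.2379 × 11.109 = 0.999981
Product ≈ 1 (deviation 0.002%, within rounding noise).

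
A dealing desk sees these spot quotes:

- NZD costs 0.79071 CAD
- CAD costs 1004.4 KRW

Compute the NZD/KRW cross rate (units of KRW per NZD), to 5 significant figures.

NZD/KRW = 794.19

1 NZD × 0.79071 = 0.79071 CAD
0.79071 CAD × 1004.4 = 794.189 KRW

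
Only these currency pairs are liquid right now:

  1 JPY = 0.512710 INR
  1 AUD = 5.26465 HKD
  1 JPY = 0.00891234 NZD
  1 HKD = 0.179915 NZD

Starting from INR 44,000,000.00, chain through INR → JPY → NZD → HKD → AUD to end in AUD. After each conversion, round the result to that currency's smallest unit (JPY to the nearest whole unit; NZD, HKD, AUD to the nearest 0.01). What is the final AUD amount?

AUD 807,487.41

INR 44,000,000.00 ÷ 0.512710 = JPY 85,818,494
JPY 85,818,494 × 0.00891234 = NZD 764,843.60
NZD 764,843.60 ÷ 0.179915 = HKD 4,251,138.59
HKD 4,251,138.59 ÷ 5.26465 = AUD 807,487.41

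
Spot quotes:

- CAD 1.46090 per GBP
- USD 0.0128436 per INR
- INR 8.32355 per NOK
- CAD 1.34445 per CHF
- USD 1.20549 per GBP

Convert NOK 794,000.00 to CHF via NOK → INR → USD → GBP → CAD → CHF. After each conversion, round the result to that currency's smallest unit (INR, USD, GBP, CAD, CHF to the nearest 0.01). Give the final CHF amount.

NOK 794,000.00 × 8.32355 = INR 6,608,898.70
INR 6,608,898.70 × 0.0128436 = USD 84,882.05
USD 84,882.05 ÷ 1.20549 = GBP 70,412.90
GBP 70,412.90 × 1.46090 = CAD 102,866.21
CAD 102,866.21 ÷ 1.34445 = CHF 76,511.74

CHF 76,511.74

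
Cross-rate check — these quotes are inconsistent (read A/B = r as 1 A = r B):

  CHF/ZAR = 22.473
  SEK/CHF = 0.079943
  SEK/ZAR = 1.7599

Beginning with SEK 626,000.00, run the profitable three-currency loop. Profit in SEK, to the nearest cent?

Profitable loop is SEK → CHF → ZAR → SEK:
SEK 626,000.00 × 0.079943 = CHF 50,044.32
CHF 50,044.32 × 22.473 = ZAR 1,124,645.96
ZAR 1,124,645.96 ÷ 1.7599 = SEK 639,039.69
Profit = SEK 639,039.69 − SEK 626,000.00

Profit: SEK 13,039.69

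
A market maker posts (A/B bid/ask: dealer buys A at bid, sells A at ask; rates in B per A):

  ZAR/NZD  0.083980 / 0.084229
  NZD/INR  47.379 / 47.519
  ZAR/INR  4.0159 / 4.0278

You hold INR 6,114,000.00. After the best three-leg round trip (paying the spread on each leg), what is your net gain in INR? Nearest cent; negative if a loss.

Best loop INR → NZD → ZAR → INR:
INR 6,114,000.00 ÷ 47.519 (buy NZD at ask) = NZD 128,664.32
NZD 128,664.32 ÷ 0.084229 (buy ZAR at ask) = ZAR 1,527,553.74
ZAR 1,527,553.74 × 4.0159 (sell ZAR at bid) = INR 6,134,503.05

Net profit: INR 20,503.05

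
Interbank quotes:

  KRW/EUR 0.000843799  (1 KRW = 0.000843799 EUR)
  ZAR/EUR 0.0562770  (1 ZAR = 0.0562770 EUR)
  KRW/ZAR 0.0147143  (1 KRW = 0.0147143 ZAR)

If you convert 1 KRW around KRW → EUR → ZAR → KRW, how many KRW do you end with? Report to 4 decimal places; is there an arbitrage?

1.0190 (arbitrage exists)

Around KRW → EUR → ZAR → KRW: 1 × 0.000843799 ÷ 0.0562770 ÷ 0.0147143 = 1.018987
Product > 1; profitable direction is KRW → EUR → ZAR → KRW.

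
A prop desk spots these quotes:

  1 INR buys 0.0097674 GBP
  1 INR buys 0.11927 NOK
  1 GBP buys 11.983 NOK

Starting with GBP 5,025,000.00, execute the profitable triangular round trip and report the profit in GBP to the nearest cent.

Profitable loop is GBP → INR → NOK → GBP:
GBP 5,025,000.00 ÷ 0.0097674 = INR 514,466,490.57
INR 514,466,490.57 × 0.11927 = NOK 61,360,418.33
NOK 61,360,418.33 ÷ 11.983 = GBP 5,120,622.41
Profit = GBP 5,120,622.41 − GBP 5,025,000.00

Profit: GBP 95,622.41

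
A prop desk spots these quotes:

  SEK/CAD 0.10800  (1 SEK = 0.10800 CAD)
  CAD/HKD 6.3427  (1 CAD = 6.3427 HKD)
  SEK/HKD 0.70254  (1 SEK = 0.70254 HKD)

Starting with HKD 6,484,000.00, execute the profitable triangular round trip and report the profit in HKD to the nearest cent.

Profitable loop is HKD → CAD → SEK → HKD:
HKD 6,484,000.00 ÷ 6.3427 = CAD 1,022,277.58
CAD 1,022,277.58 ÷ 0.10800 = SEK 9,465,533.14
SEK 9,465,533.14 × 0.70254 = HKD 6,649,915.65
Profit = HKD 6,649,915.65 − HKD 6,484,000.00

Profit: HKD 165,915.65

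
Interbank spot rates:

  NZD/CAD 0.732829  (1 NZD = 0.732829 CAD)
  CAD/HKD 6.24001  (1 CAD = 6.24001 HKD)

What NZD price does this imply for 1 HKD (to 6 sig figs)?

HKD/NZD = 0.218682

1 HKD ÷ 6.24001 = 0.160256 CAD
0.160256 CAD ÷ 0.732829 = 0.218682 NZD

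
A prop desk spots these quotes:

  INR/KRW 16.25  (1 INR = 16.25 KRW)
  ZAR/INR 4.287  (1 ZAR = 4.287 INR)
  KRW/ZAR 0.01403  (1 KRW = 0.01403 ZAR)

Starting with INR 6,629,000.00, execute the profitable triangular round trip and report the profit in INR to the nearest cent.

Profitable loop is INR → ZAR → KRW → INR:
INR 6,629,000.00 ÷ 4.287 = ZAR 1,546,302.78
ZAR 1,546,302.78 ÷ 0.01403 = KRW 110,214,025
KRW 110,214,025 ÷ 16.25 = INR 6,782,401.56
Profit = INR 6,782,401.56 − INR 6,629,000.00

Profit: INR 153,401.56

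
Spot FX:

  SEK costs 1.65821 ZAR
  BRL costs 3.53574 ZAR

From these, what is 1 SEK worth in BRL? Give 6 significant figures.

SEK/BRL = 0.468985

1 SEK × 1.65821 = 1.65821 ZAR
1.65821 ZAR ÷ 3.53574 = 0.468985 BRL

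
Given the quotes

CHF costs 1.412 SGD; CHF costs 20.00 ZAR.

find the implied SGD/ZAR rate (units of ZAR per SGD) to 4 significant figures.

1 SGD ÷ 1.412 = 0.708215 CHF
0.708215 CHF × 20.00 = 14.1643 ZAR

SGD/ZAR = 14.16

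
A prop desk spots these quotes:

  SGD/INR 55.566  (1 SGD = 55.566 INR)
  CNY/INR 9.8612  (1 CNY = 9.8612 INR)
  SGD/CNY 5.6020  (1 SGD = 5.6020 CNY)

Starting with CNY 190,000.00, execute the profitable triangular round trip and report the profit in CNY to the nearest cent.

Profit: CNY 1,112.84

Profitable loop is CNY → SGD → INR → CNY:
CNY 190,000.00 ÷ 5.6020 = SGD 33,916.46
SGD 33,916.46 × 55.566 = INR 1,884,601.93
INR 1,884,601.93 ÷ 9.8612 = CNY 191,112.84
Profit = CNY 191,112.84 − CNY 190,000.00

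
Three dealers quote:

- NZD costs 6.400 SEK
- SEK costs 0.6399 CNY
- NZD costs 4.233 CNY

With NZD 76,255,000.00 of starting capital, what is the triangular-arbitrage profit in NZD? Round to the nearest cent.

Profit: NZD 2,562,836.53

Profitable loop is NZD → CNY → SEK → NZD:
NZD 76,255,000.00 × 4.233 = CNY 322,787,415.00
CNY 322,787,415.00 ÷ 0.6399 = SEK 504,434,153.77
SEK 504,434,153.77 ÷ 6.400 = NZD 78,817,836.53
Profit = NZD 78,817,836.53 − NZD 76,255,000.00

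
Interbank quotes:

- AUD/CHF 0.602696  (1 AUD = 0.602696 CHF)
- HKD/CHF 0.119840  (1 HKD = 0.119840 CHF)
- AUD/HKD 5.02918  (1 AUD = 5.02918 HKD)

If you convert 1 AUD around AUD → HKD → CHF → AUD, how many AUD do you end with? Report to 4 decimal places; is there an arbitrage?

Around AUD → HKD → CHF → AUD: 1 × 5.02918 × 0.119840 ÷ 0.602696 = 1.000002
Product ≈ 1 (deviation 0.000%, within rounding noise).

1.0000 (no arbitrage)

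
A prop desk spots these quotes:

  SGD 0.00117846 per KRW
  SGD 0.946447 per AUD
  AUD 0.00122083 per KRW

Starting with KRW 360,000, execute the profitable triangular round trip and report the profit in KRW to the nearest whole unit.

Profit: KRW 7,169

Profitable loop is KRW → SGD → AUD → KRW:
KRW 360,000 × 0.00117846 = SGD 424.25
SGD 424.25 ÷ 0.946447 = AUD 448.25
AUD 448.25 ÷ 0.00122083 = KRW 367,169
Profit = KRW 367,169 − KRW 360,000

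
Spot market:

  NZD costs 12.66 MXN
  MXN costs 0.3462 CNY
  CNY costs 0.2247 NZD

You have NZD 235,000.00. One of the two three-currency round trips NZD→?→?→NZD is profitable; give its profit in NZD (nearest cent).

Profit: NZD 3,618.45

Profitable loop is NZD → CNY → MXN → NZD:
NZD 235,000.00 ÷ 0.2247 = CNY 1,045,838.90
CNY 1,045,838.90 ÷ 0.3462 = MXN 3,020,909.58
MXN 3,020,909.58 ÷ 12.66 = NZD 238,618.45
Profit = NZD 238,618.45 − NZD 235,000.00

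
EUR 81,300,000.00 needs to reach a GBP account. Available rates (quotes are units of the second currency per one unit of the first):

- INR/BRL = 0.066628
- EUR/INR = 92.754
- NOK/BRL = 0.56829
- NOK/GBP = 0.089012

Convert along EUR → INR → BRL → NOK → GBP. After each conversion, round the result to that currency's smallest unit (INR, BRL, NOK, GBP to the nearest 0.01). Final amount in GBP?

EUR 81,300,000.00 × 92.754 = INR 7,540,900,200.00
INR 7,540,900,200.00 × 0.066628 = BRL 502,435,098.53
BRL 502,435,098.53 ÷ 0.56829 = NOK 884,117,437.45
NOK 884,117,437.45 × 0.089012 = GBP 78,697,061.34

GBP 78,697,061.34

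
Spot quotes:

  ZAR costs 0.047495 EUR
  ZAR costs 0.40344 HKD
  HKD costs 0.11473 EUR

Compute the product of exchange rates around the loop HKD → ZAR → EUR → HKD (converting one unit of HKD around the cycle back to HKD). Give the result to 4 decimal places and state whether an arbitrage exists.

1.0261 (arbitrage exists)

Around HKD → ZAR → EUR → HKD: 1 ÷ 0.40344 × 0.047495 ÷ 0.11473 = 1.026105
Product > 1; profitable direction is HKD → ZAR → EUR → HKD.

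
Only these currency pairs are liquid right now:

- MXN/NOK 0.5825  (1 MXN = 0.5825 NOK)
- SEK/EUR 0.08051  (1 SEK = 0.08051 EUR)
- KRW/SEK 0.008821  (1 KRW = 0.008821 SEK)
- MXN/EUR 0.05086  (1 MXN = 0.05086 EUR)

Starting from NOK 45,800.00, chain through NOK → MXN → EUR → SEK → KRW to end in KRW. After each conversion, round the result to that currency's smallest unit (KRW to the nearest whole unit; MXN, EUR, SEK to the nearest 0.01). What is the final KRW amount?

NOK 45,800.00 ÷ 0.5825 = MXN 78,626.61
MXN 78,626.61 × 0.05086 = EUR 3,998.95
EUR 3,998.95 ÷ 0.08051 = SEK 49,670.23
SEK 49,670.23 ÷ 0.008821 = KRW 5,630,907

KRW 5,630,907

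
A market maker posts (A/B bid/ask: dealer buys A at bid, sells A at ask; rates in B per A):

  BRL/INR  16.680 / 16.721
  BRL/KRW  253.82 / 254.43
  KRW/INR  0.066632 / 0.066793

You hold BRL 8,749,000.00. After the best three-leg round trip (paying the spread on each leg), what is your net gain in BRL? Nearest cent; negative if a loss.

Best loop BRL → KRW → INR → BRL:
BRL 8,749,000.00 × 253.82 (sell BRL at bid) = KRW 2,220,671,180
KRW 2,220,671,180 × 0.066632 (sell KRW at bid) = INR 147,967,762.07
INR 147,967,762.07 ÷ 16.721 (buy BRL at ask) = BRL 8,849,217.28

Net profit: BRL 100,217.28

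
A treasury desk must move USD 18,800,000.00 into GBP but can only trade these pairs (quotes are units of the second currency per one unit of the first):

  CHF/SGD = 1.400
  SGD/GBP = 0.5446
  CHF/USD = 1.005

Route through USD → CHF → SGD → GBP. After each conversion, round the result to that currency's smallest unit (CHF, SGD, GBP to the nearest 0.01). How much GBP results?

USD 18,800,000.00 ÷ 1.005 = CHF 18,706,467.66
CHF 18,706,467.66 × 1.400 = SGD 26,189,054.72
SGD 26,189,054.72 × 0.5446 = GBP 14,262,559.20

GBP 14,262,559.20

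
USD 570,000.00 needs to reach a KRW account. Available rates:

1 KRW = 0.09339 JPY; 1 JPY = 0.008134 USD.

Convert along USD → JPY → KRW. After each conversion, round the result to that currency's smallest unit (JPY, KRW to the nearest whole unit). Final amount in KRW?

KRW 750,361,099

USD 570,000.00 ÷ 0.008134 = JPY 70,076,223
JPY 70,076,223 ÷ 0.09339 = KRW 750,361,099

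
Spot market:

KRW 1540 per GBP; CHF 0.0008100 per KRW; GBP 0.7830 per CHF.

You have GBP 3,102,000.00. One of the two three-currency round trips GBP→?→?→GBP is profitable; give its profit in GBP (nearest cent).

Profit: GBP 73,954.64

Profitable loop is GBP → CHF → KRW → GBP:
GBP 3,102,000.00 ÷ 0.7830 = CHF 3,961,685.82
CHF 3,961,685.82 ÷ 0.0008100 = KRW 4,890,970,153
KRW 4,890,970,153 ÷ 1540 = GBP 3,175,954.64
Profit = GBP 3,175,954.64 − GBP 3,102,000.00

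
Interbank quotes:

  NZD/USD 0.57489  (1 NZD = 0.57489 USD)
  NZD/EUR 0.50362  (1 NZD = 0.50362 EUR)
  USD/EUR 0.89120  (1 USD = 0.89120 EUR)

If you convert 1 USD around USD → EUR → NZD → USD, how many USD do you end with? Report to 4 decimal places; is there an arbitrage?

1.0173 (arbitrage exists)

Around USD → EUR → NZD → USD: 1 × 0.89120 ÷ 0.50362 × 0.57489 = 1.017319
Product > 1; profitable direction is USD → EUR → NZD → USD.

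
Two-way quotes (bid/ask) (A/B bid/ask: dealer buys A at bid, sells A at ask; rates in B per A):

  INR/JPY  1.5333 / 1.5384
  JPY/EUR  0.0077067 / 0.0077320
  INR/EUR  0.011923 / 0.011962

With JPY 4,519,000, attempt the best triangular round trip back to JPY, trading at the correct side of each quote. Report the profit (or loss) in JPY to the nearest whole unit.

Best loop JPY → INR → EUR → JPY:
JPY 4,519,000 ÷ 1.5384 (buy INR at ask) = INR 2,937,467.50
INR 2,937,467.50 × 0.011923 (sell INR at bid) = EUR 35,023.42
EUR 35,023.42 ÷ 0.0077320 (buy JPY at ask) = JPY 4,529,672

Net profit: JPY 10,672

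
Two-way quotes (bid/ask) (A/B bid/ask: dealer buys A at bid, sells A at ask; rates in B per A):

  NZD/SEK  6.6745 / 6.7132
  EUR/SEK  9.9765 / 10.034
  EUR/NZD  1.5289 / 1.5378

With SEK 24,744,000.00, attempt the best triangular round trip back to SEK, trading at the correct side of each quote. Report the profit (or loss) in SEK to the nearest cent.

Best loop SEK → EUR → NZD → SEK:
SEK 24,744,000.00 ÷ 10.034 (buy EUR at ask) = EUR 2,466,015.55
EUR 2,466,015.55 × 1.5289 (sell EUR at bid) = NZD 3,770,291.17
NZD 3,770,291.17 × 6.6745 (sell NZD at bid) = SEK 25,164,808.41

Net profit: SEK 420,808.41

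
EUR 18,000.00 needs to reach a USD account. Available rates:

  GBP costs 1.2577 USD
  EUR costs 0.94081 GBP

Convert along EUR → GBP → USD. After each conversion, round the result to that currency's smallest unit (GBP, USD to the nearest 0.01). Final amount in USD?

USD 21,298.62

EUR 18,000.00 × 0.94081 = GBP 16,934.58
GBP 16,934.58 × 1.2577 = USD 21,298.62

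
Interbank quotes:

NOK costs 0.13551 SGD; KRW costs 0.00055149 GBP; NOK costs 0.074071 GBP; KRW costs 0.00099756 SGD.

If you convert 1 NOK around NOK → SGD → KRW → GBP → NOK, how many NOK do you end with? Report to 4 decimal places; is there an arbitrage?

1.0114 (arbitrage exists)

Around NOK → SGD → KRW → GBP → NOK: 1 × 0.13551 ÷ 0.00099756 × 0.00055149 ÷ 0.074071 = 1.011397
Product > 1; profitable direction is NOK → SGD → KRW → GBP → NOK.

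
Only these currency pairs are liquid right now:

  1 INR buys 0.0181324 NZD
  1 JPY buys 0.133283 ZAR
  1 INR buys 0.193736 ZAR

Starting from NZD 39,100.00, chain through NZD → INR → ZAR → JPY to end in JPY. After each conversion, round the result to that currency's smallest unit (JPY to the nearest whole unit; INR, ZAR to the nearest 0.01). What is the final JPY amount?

JPY 3,134,419

NZD 39,100.00 ÷ 0.0181324 = INR 2,156,360.99
INR 2,156,360.99 × 0.193736 = ZAR 417,764.75
ZAR 417,764.75 ÷ 0.133283 = JPY 3,134,419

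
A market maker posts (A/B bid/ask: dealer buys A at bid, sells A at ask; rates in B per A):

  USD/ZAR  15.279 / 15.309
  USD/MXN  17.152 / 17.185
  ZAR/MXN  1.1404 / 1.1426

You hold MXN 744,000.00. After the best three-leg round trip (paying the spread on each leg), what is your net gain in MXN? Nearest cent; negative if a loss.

Net profit: MXN 10,354.59

Best loop MXN → USD → ZAR → MXN:
MXN 744,000.00 ÷ 17.185 (buy USD at ask) = USD 43,293.57
USD 43,293.57 × 15.279 (sell USD at bid) = ZAR 661,482.46
ZAR 661,482.46 × 1.1404 (sell ZAR at bid) = MXN 754,354.59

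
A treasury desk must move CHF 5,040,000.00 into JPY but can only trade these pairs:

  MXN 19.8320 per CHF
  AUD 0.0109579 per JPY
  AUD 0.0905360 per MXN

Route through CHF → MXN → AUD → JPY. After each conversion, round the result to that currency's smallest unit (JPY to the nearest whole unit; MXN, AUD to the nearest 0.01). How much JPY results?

CHF 5,040,000.00 × 19.8320 = MXN 99,953,280.00
MXN 99,953,280.00 × 0.0905360 = AUD 9,049,370.16
AUD 9,049,370.16 ÷ 0.0109579 = JPY 825,830,694

JPY 825,830,694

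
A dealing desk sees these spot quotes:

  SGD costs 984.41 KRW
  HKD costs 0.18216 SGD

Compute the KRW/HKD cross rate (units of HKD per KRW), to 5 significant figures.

KRW/HKD = 0.0055766

1 KRW ÷ 984.41 = 0.00101584 SGD
0.00101584 SGD ÷ 0.18216 = 0.00557662 HKD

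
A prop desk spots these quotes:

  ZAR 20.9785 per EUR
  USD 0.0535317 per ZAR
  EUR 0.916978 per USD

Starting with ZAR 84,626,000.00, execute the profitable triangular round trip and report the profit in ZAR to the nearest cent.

Profitable loop is ZAR → USD → EUR → ZAR:
ZAR 84,626,000.00 × 0.0535317 = USD 4,530,173.64
USD 4,530,173.64 × 0.916978 = EUR 4,154,069.57
EUR 4,154,069.57 × 20.9785 = ZAR 87,146,148.43
Profit = ZAR 87,146,148.43 − ZAR 84,626,000.00

Profit: ZAR 2,520,148.43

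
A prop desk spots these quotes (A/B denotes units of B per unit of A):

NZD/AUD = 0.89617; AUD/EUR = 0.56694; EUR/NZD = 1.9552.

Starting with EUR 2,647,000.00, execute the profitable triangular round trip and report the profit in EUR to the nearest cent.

Profitable loop is EUR → AUD → NZD → EUR:
EUR 2,647,000.00 ÷ 0.56694 = AUD 4,668,924.40
AUD 4,668,924.40 ÷ 0.89617 = NZD 5,209,864.65
NZD 5,209,864.65 ÷ 1.9552 = EUR 2,664,619.81
Profit = EUR 2,664,619.81 − EUR 2,647,000.00

Profit: EUR 17,619.81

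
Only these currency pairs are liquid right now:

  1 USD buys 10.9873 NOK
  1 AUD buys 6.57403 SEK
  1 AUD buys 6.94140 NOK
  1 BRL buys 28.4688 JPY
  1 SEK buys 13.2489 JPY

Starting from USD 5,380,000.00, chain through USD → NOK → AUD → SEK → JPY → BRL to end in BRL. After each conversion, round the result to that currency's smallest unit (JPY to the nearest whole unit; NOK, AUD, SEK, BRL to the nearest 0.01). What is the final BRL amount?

BRL 26,053,647.29

USD 5,380,000.00 × 10.9873 = NOK 59,111,674.00
NOK 59,111,674.00 ÷ 6.94140 = AUD 8,515,814.39
AUD 8,515,814.39 × 6.57403 = SEK 55,983,219.27
SEK 55,983,219.27 × 13.2489 = JPY 741,716,074
JPY 741,716,074 ÷ 28.4688 = BRL 26,053,647.29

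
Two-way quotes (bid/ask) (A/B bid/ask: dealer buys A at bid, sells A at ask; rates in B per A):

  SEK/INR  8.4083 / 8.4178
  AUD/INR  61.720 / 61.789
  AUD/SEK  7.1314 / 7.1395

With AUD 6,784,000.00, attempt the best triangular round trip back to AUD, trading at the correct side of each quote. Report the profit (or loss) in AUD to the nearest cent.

Net profit: AUD 182,992.70

Best loop AUD → INR → SEK → AUD:
AUD 6,784,000.00 × 61.720 (sell AUD at bid) = INR 418,708,480.00
INR 418,708,480.00 ÷ 8.4178 (buy SEK at ask) = SEK 49,740,844.40
SEK 49,740,844.40 ÷ 7.1395 (buy AUD at ask) = AUD 6,966,992.70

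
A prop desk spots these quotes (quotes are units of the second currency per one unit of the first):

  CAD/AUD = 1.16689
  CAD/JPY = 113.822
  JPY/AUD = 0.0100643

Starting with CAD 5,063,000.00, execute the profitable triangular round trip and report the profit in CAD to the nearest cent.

Profit: CAD 94,367.26

Profitable loop is CAD → AUD → JPY → CAD:
CAD 5,063,000.00 × 1.16689 = AUD 5,907,964.07
AUD 5,907,964.07 ÷ 0.0100643 = JPY 587,021,856
JPY 587,021,856 ÷ 113.822 = CAD 5,157,367.26
Profit = CAD 5,157,367.26 − CAD 5,063,000.00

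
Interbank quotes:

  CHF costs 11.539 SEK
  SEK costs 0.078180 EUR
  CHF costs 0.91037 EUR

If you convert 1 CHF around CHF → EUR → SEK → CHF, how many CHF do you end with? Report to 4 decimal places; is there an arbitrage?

Around CHF → EUR → SEK → CHF: 1 × 0.91037 ÷ 0.078180 ÷ 11.539 = 1.009146
Product > 1; profitable direction is CHF → EUR → SEK → CHF.

1.0091 (arbitrage exists)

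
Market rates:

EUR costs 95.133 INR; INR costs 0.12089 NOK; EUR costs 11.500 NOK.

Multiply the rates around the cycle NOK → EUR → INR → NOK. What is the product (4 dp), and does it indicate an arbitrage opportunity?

Around NOK → EUR → INR → NOK: 1 ÷ 11.500 × 95.133 × 0.12089 = 1.000055
Product ≈ 1 (deviation 0.005%, within rounding noise).

1.0001 (no arbitrage)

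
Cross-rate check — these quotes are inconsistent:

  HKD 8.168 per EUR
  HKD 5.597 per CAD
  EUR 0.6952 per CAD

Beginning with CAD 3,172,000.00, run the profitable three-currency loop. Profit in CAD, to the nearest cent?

Profitable loop is CAD → EUR → HKD → CAD:
CAD 3,172,000.00 × 0.6952 = EUR 2,205,174.40
EUR 2,205,174.40 × 8.168 = HKD 18,011,864.50
HKD 18,011,864.50 ÷ 5.597 = CAD 3,218,128.37
Profit = CAD 3,218,128.37 − CAD 3,172,000.00

Profit: CAD 46,128.37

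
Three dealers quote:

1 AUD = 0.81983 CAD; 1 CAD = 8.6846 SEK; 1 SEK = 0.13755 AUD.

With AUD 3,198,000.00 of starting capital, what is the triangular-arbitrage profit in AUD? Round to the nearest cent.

Profit: AUD 67,459.02

Profitable loop is AUD → SEK → CAD → AUD:
AUD 3,198,000.00 ÷ 0.13755 = SEK 23,249,727.37
SEK 23,249,727.37 ÷ 8.6846 = CAD 2,677,121.27
CAD 2,677,121.27 ÷ 0.81983 = AUD 3,265,459.02
Profit = AUD 3,265,459.02 − AUD 3,198,000.00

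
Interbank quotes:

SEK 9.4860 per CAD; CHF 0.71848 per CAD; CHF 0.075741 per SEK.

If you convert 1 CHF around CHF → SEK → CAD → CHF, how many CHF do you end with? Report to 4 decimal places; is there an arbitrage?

Around CHF → SEK → CAD → CHF: 1 ÷ 0.075741 ÷ 9.4860 × 0.71848 = 1.000001
Product ≈ 1 (deviation 0.000%, within rounding noise).

1.0000 (no arbitrage)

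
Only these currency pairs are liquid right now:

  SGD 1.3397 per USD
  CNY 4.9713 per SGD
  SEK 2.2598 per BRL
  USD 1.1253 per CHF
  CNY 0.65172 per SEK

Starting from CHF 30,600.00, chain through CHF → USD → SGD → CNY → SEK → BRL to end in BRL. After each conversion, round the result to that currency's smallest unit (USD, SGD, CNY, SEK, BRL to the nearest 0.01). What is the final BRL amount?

BRL 155,717.07

CHF 30,600.00 × 1.1253 = USD 34,434.18
USD 34,434.18 × 1.3397 = SGD 46,131.47
SGD 46,131.47 × 4.9713 = CNY 229,333.38
CNY 229,333.38 ÷ 0.65172 = SEK 351,889.43
SEK 351,889.43 ÷ 2.2598 = BRL 155,717.07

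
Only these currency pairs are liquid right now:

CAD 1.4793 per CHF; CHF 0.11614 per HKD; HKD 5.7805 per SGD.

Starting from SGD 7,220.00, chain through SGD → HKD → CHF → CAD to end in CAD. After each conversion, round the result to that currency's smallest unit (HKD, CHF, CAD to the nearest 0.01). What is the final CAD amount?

SGD 7,220.00 × 5.7805 = HKD 41,735.21
HKD 41,735.21 × 0.11614 = CHF 4,847.13
CHF 4,847.13 × 1.4793 = CAD 7,170.36

CAD 7,170.36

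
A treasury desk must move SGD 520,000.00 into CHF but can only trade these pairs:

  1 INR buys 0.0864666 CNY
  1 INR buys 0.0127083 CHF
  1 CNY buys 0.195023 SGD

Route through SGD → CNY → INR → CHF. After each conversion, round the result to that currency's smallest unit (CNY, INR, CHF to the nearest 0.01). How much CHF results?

CHF 391,883.15

SGD 520,000.00 ÷ 0.195023 = CNY 2,666,352.17
CNY 2,666,352.17 ÷ 0.0864666 = INR 30,836,787.50
INR 30,836,787.50 × 0.0127083 = CHF 391,883.15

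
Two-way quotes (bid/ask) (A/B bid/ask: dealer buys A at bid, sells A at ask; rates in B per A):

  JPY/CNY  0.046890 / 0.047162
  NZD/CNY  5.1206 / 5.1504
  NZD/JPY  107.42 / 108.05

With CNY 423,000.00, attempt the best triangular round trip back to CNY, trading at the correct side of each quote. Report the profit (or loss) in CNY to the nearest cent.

Best loop CNY → JPY → NZD → CNY:
CNY 423,000.00 ÷ 0.047162 (buy JPY at ask) = JPY 8,969,085
JPY 8,969,085 ÷ 108.05 (buy NZD at ask) = NZD 83,008.66
NZD 83,008.66 × 5.1206 (sell NZD at bid) = CNY 425,054.12

Net profit: CNY 2,054.12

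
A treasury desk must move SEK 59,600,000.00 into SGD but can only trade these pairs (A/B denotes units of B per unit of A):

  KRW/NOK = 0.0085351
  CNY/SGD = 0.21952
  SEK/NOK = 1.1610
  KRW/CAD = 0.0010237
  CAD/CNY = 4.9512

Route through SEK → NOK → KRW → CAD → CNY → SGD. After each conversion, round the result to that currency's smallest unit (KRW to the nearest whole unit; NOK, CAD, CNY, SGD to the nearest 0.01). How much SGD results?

SGD 9,020,427.75

SEK 59,600,000.00 × 1.1610 = NOK 69,195,600.00
NOK 69,195,600.00 ÷ 0.0085351 = KRW 8,107,180,935
KRW 8,107,180,935 × 0.0010237 = CAD 8,299,321.12
CAD 8,299,321.12 × 4.9512 = CNY 41,091,598.73
CNY 41,091,598.73 × 0.21952 = SGD 9,020,427.75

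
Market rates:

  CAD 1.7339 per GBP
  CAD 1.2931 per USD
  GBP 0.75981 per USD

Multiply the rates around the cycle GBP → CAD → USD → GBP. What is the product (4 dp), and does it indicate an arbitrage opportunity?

1.0188 (arbitrage exists)

Around GBP → CAD → USD → GBP: 1 × 1.7339 ÷ 1.2931 × 0.75981 = 1.018819
Product > 1; profitable direction is GBP → CAD → USD → GBP.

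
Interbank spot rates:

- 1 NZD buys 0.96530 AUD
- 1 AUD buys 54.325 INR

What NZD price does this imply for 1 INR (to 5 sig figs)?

INR/NZD = 0.019069

1 INR ÷ 54.325 = 0.0184077 AUD
0.0184077 AUD ÷ 0.96530 = 0.0190694 NZD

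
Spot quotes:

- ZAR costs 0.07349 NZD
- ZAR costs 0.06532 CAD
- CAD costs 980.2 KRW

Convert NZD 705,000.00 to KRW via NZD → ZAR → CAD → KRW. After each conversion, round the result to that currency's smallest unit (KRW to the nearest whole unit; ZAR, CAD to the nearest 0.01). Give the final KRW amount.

KRW 614,216,874

NZD 705,000.00 ÷ 0.07349 = ZAR 9,593,141.92
ZAR 9,593,141.92 × 0.06532 = CAD 626,624.03
CAD 626,624.03 × 980.2 = KRW 614,216,874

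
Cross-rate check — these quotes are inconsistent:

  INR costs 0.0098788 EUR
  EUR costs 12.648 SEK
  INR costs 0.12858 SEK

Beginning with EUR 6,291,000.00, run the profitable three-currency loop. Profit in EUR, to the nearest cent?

Profitable loop is EUR → INR → SEK → EUR:
EUR 6,291,000.00 ÷ 0.0098788 = INR 636,818,237.03
INR 636,818,237.03 × 0.12858 = SEK 81,882,088.92
SEK 81,882,088.92 ÷ 12.648 = EUR 6,473,915.95
Profit = EUR 6,473,915.95 − EUR 6,291,000.00

Profit: EUR 182,915.95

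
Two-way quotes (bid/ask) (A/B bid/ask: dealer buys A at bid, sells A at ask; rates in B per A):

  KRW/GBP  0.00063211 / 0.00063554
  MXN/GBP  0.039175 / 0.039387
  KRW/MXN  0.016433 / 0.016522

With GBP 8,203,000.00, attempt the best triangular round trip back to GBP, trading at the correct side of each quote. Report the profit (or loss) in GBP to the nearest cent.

Net profit: GBP 106,132.46

Best loop GBP → KRW → MXN → GBP:
GBP 8,203,000.00 ÷ 0.00063554 (buy KRW at ask) = KRW 12,907,134,091
KRW 12,907,134,091 × 0.016433 (sell KRW at bid) = MXN 212,102,934.51
MXN 212,102,934.51 × 0.039175 (sell MXN at bid) = GBP 8,309,132.46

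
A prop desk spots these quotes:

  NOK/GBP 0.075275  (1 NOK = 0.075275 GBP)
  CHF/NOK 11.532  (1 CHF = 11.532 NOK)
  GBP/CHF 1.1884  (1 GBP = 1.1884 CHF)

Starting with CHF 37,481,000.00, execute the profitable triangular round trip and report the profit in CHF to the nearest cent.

Profit: CHF 1,184,996.78

Profitable loop is CHF → NOK → GBP → CHF:
CHF 37,481,000.00 × 11.532 = NOK 432,230,892.00
NOK 432,230,892.00 × 0.075275 = GBP 32,536,180.40
GBP 32,536,180.40 × 1.1884 = CHF 38,665,996.78
Profit = CHF 38,665,996.78 − CHF 37,481,000.00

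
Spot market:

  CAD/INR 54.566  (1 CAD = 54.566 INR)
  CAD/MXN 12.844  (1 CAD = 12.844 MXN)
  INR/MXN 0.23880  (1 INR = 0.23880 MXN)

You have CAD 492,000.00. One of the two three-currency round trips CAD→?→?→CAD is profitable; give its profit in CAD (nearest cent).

Profitable loop is CAD → INR → MXN → CAD:
CAD 492,000.00 × 54.566 = INR 26,846,472.00
INR 26,846,472.00 × 0.23880 = MXN 6,410,937.51
MXN 6,410,937.51 ÷ 12.844 = CAD 499,138.70
Profit = CAD 499,138.70 − CAD 492,000.00

Profit: CAD 7,138.70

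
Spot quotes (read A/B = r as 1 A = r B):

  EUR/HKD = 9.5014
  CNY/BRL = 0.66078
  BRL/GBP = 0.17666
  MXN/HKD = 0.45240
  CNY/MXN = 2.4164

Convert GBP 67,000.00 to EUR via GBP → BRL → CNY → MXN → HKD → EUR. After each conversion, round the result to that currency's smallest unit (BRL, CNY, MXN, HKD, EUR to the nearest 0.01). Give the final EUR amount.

GBP 67,000.00 ÷ 0.17666 = BRL 379,259.59
BRL 379,259.59 ÷ 0.66078 = CNY 573,957.43
CNY 573,957.43 × 2.4164 = MXN 1,386,910.73
MXN 1,386,910.73 × 0.45240 = HKD 627,438.41
HKD 627,438.41 ÷ 9.5014 = EUR 66,036.42

EUR 66,036.42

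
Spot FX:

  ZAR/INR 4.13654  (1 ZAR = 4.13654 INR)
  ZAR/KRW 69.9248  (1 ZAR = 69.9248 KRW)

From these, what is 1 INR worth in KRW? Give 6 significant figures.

INR/KRW = 16.9042

1 INR ÷ 4.13654 = 0.241748 ZAR
0.241748 ZAR × 69.9248 = 16.9042 KRW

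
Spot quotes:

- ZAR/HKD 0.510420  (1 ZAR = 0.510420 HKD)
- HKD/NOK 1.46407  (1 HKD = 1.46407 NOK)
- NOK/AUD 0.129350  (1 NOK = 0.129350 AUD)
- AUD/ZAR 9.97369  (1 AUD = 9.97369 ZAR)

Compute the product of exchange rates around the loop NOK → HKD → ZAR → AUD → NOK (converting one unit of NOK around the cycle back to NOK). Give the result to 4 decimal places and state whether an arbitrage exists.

1.0373 (arbitrage exists)

Around NOK → HKD → ZAR → AUD → NOK: 1 ÷ 1.46407 ÷ 0.510420 ÷ 9.97369 ÷ 0.129350 = 1.037261
Product > 1; profitable direction is NOK → HKD → ZAR → AUD → NOK.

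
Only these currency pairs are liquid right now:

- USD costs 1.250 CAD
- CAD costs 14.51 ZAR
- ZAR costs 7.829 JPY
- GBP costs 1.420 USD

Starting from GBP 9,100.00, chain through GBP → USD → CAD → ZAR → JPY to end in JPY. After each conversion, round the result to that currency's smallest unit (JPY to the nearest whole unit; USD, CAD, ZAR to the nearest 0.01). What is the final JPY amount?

GBP 9,100.00 × 1.420 = USD 12,922.00
USD 12,922.00 × 1.250 = CAD 16,152.50
CAD 16,152.50 × 14.51 = ZAR 234,372.77
ZAR 234,372.77 × 7.829 = JPY 1,834,904

JPY 1,834,904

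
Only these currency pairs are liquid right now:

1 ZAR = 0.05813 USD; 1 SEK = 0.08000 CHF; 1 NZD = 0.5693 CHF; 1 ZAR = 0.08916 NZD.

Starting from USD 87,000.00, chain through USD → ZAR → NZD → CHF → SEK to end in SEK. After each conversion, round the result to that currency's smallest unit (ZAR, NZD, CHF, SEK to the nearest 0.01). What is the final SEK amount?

SEK 949,598.88

USD 87,000.00 ÷ 0.05813 = ZAR 1,496,645.45
ZAR 1,496,645.45 × 0.08916 = NZD 133,440.91
NZD 133,440.91 × 0.5693 = CHF 75,967.91
CHF 75,967.91 ÷ 0.08000 = SEK 949,598.88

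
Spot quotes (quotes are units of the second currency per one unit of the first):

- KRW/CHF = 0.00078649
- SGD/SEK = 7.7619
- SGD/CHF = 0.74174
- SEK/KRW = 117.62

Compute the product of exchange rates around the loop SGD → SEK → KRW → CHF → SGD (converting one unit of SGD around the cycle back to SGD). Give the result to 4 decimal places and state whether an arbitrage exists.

0.9680 (arbitrage exists)

Around SGD → SEK → KRW → CHF → SGD: 1 × 7.7619 × 117.62 × 0.00078649 ÷ 0.74174 = 0.968034
Product < 1; profitable direction is SGD → CHF → KRW → SEK → SGD.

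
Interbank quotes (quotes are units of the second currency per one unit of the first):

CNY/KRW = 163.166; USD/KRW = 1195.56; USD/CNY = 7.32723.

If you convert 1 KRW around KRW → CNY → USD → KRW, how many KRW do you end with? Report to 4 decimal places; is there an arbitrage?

1.0000 (no arbitrage)

Around KRW → CNY → USD → KRW: 1 ÷ 163.166 ÷ 7.32723 × 1195.56 = 1.000004
Product ≈ 1 (deviation 0.000%, within rounding noise).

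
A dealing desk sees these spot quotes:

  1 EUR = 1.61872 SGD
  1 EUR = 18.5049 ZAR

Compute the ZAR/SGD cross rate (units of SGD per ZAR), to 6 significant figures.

1 ZAR ÷ 18.5049 = 0.0540397 EUR
0.0540397 EUR × 1.61872 = 0.0874752 SGD

ZAR/SGD = 0.0874752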